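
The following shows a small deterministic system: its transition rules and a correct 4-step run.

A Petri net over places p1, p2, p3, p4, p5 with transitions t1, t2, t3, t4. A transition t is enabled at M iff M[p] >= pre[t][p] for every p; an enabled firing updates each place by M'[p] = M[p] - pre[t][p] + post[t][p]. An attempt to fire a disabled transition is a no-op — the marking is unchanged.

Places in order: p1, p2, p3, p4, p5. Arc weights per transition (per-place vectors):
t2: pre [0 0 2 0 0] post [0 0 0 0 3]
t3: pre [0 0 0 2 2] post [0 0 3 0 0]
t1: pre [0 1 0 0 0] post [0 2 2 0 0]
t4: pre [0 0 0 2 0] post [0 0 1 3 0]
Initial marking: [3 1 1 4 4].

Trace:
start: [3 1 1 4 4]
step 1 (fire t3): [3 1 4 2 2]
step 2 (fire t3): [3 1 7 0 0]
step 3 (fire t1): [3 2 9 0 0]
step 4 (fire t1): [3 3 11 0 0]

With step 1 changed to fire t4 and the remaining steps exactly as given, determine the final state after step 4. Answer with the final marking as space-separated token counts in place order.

3 3 9 3 2

(re-executing from step 1 with the substitution; state before step 1: [3 1 1 4 4])
step 1 (fire t4): [3 1 2 5 4]
step 2 (fire t3): [3 1 5 3 2]
step 3 (fire t1): [3 2 7 3 2]
step 4 (fire t1): [3 3 9 3 2]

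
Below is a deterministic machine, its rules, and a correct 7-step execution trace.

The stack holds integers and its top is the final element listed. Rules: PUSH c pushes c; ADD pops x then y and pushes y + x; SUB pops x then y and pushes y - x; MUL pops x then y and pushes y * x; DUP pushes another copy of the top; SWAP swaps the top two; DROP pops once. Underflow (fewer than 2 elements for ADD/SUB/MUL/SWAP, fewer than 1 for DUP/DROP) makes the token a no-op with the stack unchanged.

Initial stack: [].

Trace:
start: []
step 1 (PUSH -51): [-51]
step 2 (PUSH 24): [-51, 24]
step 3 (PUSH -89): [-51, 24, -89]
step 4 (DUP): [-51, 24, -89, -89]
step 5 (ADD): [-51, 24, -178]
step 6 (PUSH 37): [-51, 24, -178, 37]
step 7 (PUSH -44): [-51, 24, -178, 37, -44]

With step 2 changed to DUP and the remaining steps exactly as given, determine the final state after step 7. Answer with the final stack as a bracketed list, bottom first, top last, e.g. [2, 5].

[-51, -51, -178, 37, -44]

(re-executing from step 2 with the substitution; state before step 2: [-51])
step 2 (DUP): [-51, -51]
step 3 (PUSH -89): [-51, -51, -89]
step 4 (DUP): [-51, -51, -89, -89]
step 5 (ADD): [-51, -51, -178]
step 6 (PUSH 37): [-51, -51, -178, 37]
step 7 (PUSH -44): [-51, -51, -178, 37, -44]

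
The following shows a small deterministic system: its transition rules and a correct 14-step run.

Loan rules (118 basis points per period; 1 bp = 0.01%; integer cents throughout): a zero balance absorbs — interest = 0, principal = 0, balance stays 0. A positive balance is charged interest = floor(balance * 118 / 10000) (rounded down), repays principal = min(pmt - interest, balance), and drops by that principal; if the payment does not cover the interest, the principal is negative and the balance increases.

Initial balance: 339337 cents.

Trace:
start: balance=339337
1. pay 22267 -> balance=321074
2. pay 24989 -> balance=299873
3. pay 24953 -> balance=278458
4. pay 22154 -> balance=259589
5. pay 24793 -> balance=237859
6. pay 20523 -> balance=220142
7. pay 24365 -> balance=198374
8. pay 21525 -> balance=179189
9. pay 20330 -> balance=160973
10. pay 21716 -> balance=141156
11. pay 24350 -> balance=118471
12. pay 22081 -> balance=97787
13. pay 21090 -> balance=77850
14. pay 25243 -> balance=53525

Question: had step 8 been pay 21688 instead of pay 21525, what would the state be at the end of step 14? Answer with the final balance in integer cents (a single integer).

53350

(re-executing from step 8 with the substitution; state before step 8: balance=198374)
8. pay 21688 -> balance=179026
9. pay 20330 -> balance=160808
10. pay 21716 -> balance=140989
11. pay 24350 -> balance=118302
12. pay 22081 -> balance=97616
13. pay 21090 -> balance=77677
14. pay 25243 -> balance=53350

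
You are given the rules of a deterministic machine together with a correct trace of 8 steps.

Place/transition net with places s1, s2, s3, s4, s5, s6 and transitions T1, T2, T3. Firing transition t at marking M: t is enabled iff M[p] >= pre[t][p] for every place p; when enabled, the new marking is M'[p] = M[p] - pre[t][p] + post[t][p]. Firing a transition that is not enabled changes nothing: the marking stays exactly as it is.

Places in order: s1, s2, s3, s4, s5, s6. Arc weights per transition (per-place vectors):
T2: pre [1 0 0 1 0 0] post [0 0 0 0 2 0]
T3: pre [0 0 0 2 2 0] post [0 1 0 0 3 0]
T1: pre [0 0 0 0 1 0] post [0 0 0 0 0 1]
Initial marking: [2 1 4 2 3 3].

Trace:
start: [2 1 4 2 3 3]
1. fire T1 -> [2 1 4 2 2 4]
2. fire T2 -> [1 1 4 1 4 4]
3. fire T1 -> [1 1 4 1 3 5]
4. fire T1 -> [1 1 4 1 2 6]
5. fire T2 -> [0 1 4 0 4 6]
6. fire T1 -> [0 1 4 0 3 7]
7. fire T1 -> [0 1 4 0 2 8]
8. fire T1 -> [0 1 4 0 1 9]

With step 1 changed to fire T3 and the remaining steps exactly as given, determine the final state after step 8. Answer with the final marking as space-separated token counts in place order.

(re-executing from step 1 with the substitution; state before step 1: [2 1 4 2 3 3])
1. fire T3 -> [2 2 4 0 4 3]
2. fire T2 -> [2 2 4 0 4 3]
3. fire T1 -> [2 2 4 0 3 4]
4. fire T1 -> [2 2 4 0 2 5]
5. fire T2 -> [2 2 4 0 2 5]
6. fire T1 -> [2 2 4 0 1 6]
7. fire T1 -> [2 2 4 0 0 7]
8. fire T1 -> [2 2 4 0 0 7]

2 2 4 0 0 7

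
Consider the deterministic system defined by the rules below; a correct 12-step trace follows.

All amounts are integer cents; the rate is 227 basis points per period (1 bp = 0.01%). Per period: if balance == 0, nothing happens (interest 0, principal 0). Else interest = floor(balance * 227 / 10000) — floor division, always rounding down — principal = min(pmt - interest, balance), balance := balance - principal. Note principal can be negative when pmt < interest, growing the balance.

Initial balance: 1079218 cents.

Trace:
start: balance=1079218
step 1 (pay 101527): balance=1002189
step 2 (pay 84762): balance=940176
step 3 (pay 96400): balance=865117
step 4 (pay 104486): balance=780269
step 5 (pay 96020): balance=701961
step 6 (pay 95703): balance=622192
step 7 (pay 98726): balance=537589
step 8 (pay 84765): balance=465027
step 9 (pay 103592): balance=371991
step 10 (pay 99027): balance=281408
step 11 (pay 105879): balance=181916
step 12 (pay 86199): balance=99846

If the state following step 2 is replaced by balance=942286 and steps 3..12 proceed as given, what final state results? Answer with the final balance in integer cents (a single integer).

state after step 2 := balance=942286
step 3 (pay 96400): balance=867275
step 4 (pay 104486): balance=782476
step 5 (pay 96020): balance=704218
step 6 (pay 95703): balance=624500
step 7 (pay 98726): balance=539950
step 8 (pay 84765): balance=467441
step 9 (pay 103592): balance=374459
step 10 (pay 99027): balance=283932
step 11 (pay 105879): balance=184498
step 12 (pay 86199): balance=102487

102487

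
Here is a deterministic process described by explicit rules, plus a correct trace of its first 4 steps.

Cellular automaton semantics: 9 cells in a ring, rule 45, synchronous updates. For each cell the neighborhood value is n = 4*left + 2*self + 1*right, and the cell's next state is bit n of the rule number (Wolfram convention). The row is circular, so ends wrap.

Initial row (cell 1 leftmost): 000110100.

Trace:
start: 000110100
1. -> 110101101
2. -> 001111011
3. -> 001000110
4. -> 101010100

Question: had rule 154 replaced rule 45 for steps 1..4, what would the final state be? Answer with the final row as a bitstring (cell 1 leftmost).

101000000

(re-executing steps 1..4 under rule 154; state before step 1: 000110100)
1. -> 001100010
2. -> 011010101
3. -> 010000000
4. -> 101000000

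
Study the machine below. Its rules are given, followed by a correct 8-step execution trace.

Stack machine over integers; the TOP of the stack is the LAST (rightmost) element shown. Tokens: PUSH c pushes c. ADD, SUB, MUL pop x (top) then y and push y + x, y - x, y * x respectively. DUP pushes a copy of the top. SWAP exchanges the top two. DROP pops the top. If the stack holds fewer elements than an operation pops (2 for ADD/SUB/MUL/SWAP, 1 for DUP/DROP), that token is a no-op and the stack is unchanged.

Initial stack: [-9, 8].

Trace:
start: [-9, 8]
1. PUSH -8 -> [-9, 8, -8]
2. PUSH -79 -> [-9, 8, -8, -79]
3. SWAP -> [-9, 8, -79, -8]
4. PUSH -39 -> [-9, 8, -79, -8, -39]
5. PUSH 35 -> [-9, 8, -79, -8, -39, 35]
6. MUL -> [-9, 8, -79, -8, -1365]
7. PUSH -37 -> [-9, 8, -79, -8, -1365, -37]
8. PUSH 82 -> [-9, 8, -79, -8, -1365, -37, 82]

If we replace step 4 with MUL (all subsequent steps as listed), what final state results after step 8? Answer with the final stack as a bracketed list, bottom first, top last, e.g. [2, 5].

(re-executing from step 4 with the substitution; state before step 4: [-9, 8, -79, -8])
4. MUL -> [-9, 8, 632]
5. PUSH 35 -> [-9, 8, 632, 35]
6. MUL -> [-9, 8, 22120]
7. PUSH -37 -> [-9, 8, 22120, -37]
8. PUSH 82 -> [-9, 8, 22120, -37, 82]

[-9, 8, 22120, -37, 82]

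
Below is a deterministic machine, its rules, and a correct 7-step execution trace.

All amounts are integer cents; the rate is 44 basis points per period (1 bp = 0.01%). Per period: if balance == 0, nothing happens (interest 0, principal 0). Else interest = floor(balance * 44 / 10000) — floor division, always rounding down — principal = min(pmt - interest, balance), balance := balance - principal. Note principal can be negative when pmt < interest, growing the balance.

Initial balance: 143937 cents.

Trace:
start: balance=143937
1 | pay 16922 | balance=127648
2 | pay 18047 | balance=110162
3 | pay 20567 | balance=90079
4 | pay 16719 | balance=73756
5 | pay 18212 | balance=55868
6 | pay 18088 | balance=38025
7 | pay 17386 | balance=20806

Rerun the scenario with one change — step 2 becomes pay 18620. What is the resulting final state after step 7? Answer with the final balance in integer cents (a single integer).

20220

(re-executing from step 2 with the substitution; state before step 2: balance=127648)
2 | pay 18620 | balance=109589
3 | pay 20567 | balance=89504
4 | pay 16719 | balance=73178
5 | pay 18212 | balance=55287
6 | pay 18088 | balance=37442
7 | pay 17386 | balance=20220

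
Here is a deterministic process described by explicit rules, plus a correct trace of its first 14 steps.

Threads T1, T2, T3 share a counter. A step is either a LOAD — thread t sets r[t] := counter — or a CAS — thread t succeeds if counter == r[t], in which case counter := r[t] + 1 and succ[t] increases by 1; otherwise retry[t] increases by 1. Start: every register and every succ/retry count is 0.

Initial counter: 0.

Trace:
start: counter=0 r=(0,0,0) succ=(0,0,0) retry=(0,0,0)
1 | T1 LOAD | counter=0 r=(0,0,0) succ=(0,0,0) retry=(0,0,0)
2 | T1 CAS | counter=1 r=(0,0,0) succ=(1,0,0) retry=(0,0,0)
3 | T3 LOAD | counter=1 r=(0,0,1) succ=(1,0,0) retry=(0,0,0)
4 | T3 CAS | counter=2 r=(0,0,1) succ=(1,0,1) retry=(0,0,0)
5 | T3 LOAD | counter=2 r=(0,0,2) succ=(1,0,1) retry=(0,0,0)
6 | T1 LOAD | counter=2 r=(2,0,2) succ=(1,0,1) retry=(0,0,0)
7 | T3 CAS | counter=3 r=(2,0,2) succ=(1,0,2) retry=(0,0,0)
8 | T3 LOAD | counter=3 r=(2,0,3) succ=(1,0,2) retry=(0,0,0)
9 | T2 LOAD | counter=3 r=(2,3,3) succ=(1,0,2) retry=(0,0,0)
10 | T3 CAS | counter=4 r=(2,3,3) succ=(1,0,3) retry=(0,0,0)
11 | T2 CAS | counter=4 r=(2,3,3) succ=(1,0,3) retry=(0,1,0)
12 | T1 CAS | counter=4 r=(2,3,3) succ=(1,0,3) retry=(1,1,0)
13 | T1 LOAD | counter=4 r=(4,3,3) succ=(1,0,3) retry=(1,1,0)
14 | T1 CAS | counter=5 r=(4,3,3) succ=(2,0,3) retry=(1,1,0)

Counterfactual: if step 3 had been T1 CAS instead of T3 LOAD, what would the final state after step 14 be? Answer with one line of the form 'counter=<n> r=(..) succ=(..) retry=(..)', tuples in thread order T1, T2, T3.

(re-executing from step 3 with the substitution; state before step 3: counter=1 r=(0,0,0) succ=(1,0,0) retry=(0,0,0))
3 | T1 CAS | counter=1 r=(0,0,0) succ=(1,0,0) retry=(1,0,0)
4 | T3 CAS | counter=1 r=(0,0,0) succ=(1,0,0) retry=(1,0,1)
5 | T3 LOAD | counter=1 r=(0,0,1) succ=(1,0,0) retry=(1,0,1)
6 | T1 LOAD | counter=1 r=(1,0,1) succ=(1,0,0) retry=(1,0,1)
7 | T3 CAS | counter=2 r=(1,0,1) succ=(1,0,1) retry=(1,0,1)
8 | T3 LOAD | counter=2 r=(1,0,2) succ=(1,0,1) retry=(1,0,1)
9 | T2 LOAD | counter=2 r=(1,2,2) succ=(1,0,1) retry=(1,0,1)
10 | T3 CAS | counter=3 r=(1,2,2) succ=(1,0,2) retry=(1,0,1)
11 | T2 CAS | counter=3 r=(1,2,2) succ=(1,0,2) retry=(1,1,1)
12 | T1 CAS | counter=3 r=(1,2,2) succ=(1,0,2) retry=(2,1,1)
13 | T1 LOAD | counter=3 r=(3,2,2) succ=(1,0,2) retry=(2,1,1)
14 | T1 CAS | counter=4 r=(3,2,2) succ=(2,0,2) retry=(2,1,1)

counter=4 r=(3,2,2) succ=(2,0,2) retry=(2,1,1)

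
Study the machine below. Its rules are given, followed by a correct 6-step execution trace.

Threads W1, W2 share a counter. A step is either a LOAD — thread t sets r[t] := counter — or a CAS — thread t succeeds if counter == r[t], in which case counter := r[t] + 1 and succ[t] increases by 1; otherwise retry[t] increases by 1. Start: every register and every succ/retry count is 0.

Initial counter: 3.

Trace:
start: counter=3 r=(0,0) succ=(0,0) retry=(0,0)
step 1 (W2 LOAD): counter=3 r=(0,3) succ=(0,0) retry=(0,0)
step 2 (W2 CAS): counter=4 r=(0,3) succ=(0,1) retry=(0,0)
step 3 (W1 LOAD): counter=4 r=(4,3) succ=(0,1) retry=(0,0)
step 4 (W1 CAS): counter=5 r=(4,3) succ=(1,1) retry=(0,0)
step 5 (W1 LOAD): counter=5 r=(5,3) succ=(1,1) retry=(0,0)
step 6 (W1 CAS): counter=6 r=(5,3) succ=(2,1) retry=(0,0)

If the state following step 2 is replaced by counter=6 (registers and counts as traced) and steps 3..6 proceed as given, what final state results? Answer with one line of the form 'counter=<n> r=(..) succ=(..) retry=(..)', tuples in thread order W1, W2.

state after step 2 := counter=6 r=(0,3) succ=(0,1) retry=(0,0)
step 3 (W1 LOAD): counter=6 r=(6,3) succ=(0,1) retry=(0,0)
step 4 (W1 CAS): counter=7 r=(6,3) succ=(1,1) retry=(0,0)
step 5 (W1 LOAD): counter=7 r=(7,3) succ=(1,1) retry=(0,0)
step 6 (W1 CAS): counter=8 r=(7,3) succ=(2,1) retry=(0,0)

counter=8 r=(7,3) succ=(2,1) retry=(0,0)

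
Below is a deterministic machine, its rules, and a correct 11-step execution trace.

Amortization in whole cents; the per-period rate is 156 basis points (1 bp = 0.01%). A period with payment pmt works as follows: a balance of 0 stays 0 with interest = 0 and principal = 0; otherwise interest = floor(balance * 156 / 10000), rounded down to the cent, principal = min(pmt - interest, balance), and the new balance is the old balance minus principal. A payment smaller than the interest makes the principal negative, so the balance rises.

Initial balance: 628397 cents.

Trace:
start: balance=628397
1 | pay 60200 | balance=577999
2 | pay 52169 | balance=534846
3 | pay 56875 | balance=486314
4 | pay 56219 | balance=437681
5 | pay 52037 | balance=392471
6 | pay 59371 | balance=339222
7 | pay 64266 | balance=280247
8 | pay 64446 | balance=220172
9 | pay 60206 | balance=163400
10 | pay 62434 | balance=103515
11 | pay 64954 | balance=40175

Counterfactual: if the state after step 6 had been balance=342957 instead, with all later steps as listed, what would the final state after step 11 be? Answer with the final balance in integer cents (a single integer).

state after step 6 := balance=342957
7 | pay 64266 | balance=284041
8 | pay 64446 | balance=224026
9 | pay 60206 | balance=167314
10 | pay 62434 | balance=107490
11 | pay 64954 | balance=44212

44212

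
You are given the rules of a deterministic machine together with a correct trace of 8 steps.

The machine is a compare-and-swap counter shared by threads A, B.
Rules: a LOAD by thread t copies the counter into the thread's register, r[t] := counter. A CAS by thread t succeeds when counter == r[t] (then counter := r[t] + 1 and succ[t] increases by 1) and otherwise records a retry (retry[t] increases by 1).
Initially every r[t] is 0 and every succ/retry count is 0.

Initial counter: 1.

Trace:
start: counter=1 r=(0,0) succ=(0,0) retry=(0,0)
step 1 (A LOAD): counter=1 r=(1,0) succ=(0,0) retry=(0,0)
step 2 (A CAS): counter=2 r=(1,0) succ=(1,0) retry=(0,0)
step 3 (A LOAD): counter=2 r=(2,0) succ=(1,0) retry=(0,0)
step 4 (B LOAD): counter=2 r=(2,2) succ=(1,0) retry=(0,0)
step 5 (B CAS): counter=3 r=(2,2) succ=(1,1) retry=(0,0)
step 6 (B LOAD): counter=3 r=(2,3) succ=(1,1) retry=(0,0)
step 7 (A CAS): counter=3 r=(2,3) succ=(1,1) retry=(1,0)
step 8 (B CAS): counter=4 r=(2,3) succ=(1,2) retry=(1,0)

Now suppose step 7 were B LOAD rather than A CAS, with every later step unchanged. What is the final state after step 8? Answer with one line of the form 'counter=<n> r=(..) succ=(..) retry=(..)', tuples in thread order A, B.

counter=4 r=(2,3) succ=(1,2) retry=(0,0)

(re-executing from step 7 with the substitution; state before step 7: counter=3 r=(2,3) succ=(1,1) retry=(0,0))
step 7 (B LOAD): counter=3 r=(2,3) succ=(1,1) retry=(0,0)
step 8 (B CAS): counter=4 r=(2,3) succ=(1,2) retry=(0,0)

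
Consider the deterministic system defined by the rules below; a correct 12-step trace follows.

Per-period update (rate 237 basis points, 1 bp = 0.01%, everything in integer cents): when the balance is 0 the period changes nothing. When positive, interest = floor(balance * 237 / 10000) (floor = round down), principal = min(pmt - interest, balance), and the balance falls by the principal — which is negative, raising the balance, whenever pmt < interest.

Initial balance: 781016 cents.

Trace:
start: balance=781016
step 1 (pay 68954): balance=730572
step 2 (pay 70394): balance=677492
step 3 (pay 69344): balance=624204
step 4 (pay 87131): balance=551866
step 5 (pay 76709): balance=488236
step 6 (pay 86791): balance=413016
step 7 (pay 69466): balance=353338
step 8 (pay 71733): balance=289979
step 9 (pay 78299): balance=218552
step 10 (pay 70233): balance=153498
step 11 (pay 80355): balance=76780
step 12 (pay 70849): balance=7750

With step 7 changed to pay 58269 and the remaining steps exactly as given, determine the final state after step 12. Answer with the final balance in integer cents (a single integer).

20339

(re-executing from step 7 with the substitution; state before step 7: balance=413016)
step 7 (pay 58269): balance=364535
step 8 (pay 71733): balance=301441
step 9 (pay 78299): balance=230286
step 10 (pay 70233): balance=165510
step 11 (pay 80355): balance=89077
step 12 (pay 70849): balance=20339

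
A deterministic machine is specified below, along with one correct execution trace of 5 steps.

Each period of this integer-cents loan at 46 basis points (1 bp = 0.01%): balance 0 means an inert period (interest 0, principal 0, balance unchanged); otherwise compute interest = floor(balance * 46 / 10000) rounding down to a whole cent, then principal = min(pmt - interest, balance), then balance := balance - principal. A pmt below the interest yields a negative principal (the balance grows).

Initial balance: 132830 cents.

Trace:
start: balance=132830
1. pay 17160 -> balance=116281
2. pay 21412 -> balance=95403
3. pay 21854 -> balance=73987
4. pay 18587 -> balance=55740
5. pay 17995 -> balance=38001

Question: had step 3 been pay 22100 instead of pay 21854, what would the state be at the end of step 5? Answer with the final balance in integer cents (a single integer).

(re-executing from step 3 with the substitution; state before step 3: balance=95403)
3. pay 22100 -> balance=73741
4. pay 18587 -> balance=55493
5. pay 17995 -> balance=37753

37753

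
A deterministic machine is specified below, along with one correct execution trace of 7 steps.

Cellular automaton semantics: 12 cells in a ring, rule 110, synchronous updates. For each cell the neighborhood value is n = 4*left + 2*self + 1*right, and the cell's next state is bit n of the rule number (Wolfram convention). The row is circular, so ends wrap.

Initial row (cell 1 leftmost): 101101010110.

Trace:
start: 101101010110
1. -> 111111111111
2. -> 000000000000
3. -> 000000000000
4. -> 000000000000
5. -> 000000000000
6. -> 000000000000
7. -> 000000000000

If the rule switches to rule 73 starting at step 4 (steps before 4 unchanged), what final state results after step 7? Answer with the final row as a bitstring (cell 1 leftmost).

(re-executing steps 4..7 under rule 73; state before step 4: 000000000000)
4. -> 111111111111
5. -> 000000000000
6. -> 111111111111
7. -> 000000000000

000000000000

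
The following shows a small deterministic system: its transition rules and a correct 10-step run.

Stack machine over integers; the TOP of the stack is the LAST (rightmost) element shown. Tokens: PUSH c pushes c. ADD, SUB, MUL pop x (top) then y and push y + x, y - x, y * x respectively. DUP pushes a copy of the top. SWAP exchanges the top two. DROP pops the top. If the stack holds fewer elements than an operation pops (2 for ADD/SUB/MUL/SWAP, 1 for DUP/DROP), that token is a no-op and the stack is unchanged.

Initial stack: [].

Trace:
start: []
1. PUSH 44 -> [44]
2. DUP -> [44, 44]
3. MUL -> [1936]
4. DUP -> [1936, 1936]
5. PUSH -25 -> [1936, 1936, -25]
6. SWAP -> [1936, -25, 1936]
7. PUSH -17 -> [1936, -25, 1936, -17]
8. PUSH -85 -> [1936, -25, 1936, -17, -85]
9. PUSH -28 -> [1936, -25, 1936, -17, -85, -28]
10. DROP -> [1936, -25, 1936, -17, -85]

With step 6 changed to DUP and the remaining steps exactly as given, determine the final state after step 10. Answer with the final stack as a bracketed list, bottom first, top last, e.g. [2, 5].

(re-executing from step 6 with the substitution; state before step 6: [1936, 1936, -25])
6. DUP -> [1936, 1936, -25, -25]
7. PUSH -17 -> [1936, 1936, -25, -25, -17]
8. PUSH -85 -> [1936, 1936, -25, -25, -17, -85]
9. PUSH -28 -> [1936, 1936, -25, -25, -17, -85, -28]
10. DROP -> [1936, 1936, -25, -25, -17, -85]

[1936, 1936, -25, -25, -17, -85]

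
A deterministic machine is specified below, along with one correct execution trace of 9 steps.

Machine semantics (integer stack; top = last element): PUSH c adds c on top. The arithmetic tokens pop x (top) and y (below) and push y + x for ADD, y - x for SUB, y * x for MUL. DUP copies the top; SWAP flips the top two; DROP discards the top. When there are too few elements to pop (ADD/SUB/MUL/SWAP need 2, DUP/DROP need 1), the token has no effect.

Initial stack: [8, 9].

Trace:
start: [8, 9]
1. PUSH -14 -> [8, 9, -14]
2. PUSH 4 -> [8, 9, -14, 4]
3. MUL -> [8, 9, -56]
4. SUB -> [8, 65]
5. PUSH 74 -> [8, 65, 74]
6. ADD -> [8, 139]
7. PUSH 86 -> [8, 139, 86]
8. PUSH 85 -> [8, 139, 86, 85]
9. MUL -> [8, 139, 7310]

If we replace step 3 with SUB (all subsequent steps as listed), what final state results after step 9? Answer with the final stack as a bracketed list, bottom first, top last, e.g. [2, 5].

(re-executing from step 3 with the substitution; state before step 3: [8, 9, -14, 4])
3. SUB -> [8, 9, -18]
4. SUB -> [8, 27]
5. PUSH 74 -> [8, 27, 74]
6. ADD -> [8, 101]
7. PUSH 86 -> [8, 101, 86]
8. PUSH 85 -> [8, 101, 86, 85]
9. MUL -> [8, 101, 7310]

[8, 101, 7310]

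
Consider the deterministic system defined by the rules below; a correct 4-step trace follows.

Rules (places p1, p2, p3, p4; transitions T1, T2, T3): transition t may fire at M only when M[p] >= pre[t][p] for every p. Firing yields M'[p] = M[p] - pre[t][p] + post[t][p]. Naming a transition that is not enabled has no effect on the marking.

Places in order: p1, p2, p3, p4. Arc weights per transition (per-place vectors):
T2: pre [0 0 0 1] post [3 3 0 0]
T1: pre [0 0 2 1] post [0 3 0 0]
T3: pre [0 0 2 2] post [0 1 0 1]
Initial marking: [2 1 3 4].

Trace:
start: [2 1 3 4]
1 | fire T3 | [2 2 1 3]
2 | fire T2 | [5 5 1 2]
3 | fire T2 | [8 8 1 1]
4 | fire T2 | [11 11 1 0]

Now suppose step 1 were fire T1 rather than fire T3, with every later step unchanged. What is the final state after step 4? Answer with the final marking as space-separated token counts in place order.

(re-executing from step 1 with the substitution; state before step 1: [2 1 3 4])
1 | fire T1 | [2 4 1 3]
2 | fire T2 | [5 7 1 2]
3 | fire T2 | [8 10 1 1]
4 | fire T2 | [11 13 1 0]

11 13 1 0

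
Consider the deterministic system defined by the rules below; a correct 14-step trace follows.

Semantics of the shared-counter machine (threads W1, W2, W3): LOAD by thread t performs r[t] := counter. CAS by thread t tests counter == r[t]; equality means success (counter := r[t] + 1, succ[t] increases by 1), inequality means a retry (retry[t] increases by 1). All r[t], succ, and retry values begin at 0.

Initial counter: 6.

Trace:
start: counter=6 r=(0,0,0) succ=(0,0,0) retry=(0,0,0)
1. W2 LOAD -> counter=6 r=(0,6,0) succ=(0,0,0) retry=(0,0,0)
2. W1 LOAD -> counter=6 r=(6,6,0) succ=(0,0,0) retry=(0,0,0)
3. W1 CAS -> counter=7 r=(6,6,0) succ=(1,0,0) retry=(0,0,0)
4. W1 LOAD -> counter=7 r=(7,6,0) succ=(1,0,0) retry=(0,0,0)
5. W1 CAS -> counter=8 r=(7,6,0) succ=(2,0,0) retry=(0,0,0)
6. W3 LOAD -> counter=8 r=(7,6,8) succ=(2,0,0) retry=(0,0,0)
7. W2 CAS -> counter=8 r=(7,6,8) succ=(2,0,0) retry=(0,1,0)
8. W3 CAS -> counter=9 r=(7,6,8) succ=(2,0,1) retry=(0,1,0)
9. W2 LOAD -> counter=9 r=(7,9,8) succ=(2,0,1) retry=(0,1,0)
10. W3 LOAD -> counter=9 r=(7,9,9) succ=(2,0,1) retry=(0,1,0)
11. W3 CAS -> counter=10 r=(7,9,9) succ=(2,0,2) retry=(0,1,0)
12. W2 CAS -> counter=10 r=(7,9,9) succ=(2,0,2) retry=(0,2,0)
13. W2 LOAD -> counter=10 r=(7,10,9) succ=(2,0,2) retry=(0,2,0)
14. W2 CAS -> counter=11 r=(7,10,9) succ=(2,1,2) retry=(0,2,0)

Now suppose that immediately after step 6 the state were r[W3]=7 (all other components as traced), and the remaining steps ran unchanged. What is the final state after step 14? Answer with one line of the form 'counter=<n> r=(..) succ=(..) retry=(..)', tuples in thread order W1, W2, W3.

counter=10 r=(7,9,8) succ=(2,1,1) retry=(0,2,1)

state after step 6 := counter=8 r=(7,6,7) succ=(2,0,0) retry=(0,0,0)
7. W2 CAS -> counter=8 r=(7,6,7) succ=(2,0,0) retry=(0,1,0)
8. W3 CAS -> counter=8 r=(7,6,7) succ=(2,0,0) retry=(0,1,1)
9. W2 LOAD -> counter=8 r=(7,8,7) succ=(2,0,0) retry=(0,1,1)
10. W3 LOAD -> counter=8 r=(7,8,8) succ=(2,0,0) retry=(0,1,1)
11. W3 CAS -> counter=9 r=(7,8,8) succ=(2,0,1) retry=(0,1,1)
12. W2 CAS -> counter=9 r=(7,8,8) succ=(2,0,1) retry=(0,2,1)
13. W2 LOAD -> counter=9 r=(7,9,8) succ=(2,0,1) retry=(0,2,1)
14. W2 CAS -> counter=10 r=(7,9,8) succ=(2,1,1) retry=(0,2,1)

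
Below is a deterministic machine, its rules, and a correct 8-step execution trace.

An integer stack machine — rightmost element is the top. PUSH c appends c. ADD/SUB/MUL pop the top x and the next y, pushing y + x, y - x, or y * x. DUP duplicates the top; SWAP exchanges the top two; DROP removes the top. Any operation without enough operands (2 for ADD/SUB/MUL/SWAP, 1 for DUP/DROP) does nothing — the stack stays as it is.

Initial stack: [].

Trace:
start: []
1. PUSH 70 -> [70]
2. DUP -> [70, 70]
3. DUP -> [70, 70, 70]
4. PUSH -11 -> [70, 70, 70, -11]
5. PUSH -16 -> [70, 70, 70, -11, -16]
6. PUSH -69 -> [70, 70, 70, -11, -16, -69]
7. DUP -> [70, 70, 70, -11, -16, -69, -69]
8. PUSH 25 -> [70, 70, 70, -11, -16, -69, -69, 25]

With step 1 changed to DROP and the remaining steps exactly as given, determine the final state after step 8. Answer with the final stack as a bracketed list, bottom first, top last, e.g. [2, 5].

[-11, -16, -69, -69, 25]

(re-executing from step 1 with the substitution; state before step 1: [])
1. DROP -> []
2. DUP -> []
3. DUP -> []
4. PUSH -11 -> [-11]
5. PUSH -16 -> [-11, -16]
6. PUSH -69 -> [-11, -16, -69]
7. DUP -> [-11, -16, -69, -69]
8. PUSH 25 -> [-11, -16, -69, -69, 25]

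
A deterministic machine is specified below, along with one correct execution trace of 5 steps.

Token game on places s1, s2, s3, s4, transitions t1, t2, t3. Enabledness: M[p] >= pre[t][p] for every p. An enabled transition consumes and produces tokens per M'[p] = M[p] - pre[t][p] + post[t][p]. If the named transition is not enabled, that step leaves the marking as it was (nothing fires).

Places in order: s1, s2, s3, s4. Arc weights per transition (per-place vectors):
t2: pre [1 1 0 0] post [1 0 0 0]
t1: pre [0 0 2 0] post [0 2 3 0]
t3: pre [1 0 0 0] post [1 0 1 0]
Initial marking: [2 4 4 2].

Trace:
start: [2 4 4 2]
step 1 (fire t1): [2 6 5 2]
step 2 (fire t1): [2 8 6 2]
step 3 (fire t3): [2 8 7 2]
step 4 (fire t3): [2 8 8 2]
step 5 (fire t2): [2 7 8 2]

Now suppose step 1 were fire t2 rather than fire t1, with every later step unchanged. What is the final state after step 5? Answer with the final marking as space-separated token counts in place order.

(re-executing from step 1 with the substitution; state before step 1: [2 4 4 2])
step 1 (fire t2): [2 3 4 2]
step 2 (fire t1): [2 5 5 2]
step 3 (fire t3): [2 5 6 2]
step 4 (fire t3): [2 5 7 2]
step 5 (fire t2): [2 4 7 2]

2 4 7 2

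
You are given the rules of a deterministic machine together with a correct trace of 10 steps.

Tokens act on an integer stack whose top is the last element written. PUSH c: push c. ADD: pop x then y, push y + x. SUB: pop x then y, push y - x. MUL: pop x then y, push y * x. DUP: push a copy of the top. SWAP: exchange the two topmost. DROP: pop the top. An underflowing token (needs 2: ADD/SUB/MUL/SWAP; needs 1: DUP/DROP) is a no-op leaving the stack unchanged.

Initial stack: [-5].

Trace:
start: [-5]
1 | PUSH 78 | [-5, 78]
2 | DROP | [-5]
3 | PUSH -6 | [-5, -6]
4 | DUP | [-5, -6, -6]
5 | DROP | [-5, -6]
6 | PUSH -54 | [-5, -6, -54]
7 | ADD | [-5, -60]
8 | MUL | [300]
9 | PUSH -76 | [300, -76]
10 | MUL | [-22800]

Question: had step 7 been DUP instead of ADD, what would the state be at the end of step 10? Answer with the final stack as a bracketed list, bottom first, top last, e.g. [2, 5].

(re-executing from step 7 with the substitution; state before step 7: [-5, -6, -54])
7 | DUP | [-5, -6, -54, -54]
8 | MUL | [-5, -6, 2916]
9 | PUSH -76 | [-5, -6, 2916, -76]
10 | MUL | [-5, -6, -221616]

[-5, -6, -221616]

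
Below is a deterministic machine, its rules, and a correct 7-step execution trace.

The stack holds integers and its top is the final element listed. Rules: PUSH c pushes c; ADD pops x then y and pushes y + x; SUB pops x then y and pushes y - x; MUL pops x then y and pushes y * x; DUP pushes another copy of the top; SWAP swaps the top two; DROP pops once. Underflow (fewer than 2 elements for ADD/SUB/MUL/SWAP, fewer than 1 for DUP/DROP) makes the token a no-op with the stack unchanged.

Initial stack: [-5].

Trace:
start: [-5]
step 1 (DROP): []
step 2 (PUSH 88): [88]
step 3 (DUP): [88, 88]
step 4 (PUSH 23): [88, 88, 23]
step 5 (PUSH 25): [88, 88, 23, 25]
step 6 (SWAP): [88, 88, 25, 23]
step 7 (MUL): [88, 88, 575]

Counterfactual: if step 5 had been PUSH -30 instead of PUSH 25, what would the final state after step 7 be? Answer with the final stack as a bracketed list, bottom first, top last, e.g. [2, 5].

(re-executing from step 5 with the substitution; state before step 5: [88, 88, 23])
step 5 (PUSH -30): [88, 88, 23, -30]
step 6 (SWAP): [88, 88, -30, 23]
step 7 (MUL): [88, 88, -690]

[88, 88, -690]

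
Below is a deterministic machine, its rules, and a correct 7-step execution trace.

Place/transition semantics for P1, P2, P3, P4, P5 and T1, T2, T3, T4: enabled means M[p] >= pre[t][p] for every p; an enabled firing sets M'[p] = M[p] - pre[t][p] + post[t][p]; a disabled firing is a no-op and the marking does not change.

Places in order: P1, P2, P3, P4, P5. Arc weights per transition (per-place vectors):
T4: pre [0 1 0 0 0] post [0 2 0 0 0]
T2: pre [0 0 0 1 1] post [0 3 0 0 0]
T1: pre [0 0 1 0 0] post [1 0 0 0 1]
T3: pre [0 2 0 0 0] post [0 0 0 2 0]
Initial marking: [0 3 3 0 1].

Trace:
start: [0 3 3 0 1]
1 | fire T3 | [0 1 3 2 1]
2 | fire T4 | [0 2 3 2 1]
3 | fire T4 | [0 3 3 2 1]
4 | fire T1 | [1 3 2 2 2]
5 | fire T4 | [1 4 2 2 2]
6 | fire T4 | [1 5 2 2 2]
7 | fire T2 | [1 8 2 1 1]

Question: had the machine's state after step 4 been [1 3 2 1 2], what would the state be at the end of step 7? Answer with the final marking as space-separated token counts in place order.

state after step 4 := [1 3 2 1 2]
5 | fire T4 | [1 4 2 1 2]
6 | fire T4 | [1 5 2 1 2]
7 | fire T2 | [1 8 2 0 1]

1 8 2 0 1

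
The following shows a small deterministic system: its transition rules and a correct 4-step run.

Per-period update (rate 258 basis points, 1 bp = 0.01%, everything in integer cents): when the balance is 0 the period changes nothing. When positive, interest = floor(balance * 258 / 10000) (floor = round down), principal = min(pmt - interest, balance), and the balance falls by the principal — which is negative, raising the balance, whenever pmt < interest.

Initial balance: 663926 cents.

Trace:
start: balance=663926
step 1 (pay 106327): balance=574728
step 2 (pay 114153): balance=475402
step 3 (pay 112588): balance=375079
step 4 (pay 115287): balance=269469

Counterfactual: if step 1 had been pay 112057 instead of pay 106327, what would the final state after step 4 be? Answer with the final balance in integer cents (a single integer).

(re-executing from step 1 with the substitution; state before step 1: balance=663926)
step 1 (pay 112057): balance=568998
step 2 (pay 114153): balance=469525
step 3 (pay 112588): balance=369050
step 4 (pay 115287): balance=263284

263284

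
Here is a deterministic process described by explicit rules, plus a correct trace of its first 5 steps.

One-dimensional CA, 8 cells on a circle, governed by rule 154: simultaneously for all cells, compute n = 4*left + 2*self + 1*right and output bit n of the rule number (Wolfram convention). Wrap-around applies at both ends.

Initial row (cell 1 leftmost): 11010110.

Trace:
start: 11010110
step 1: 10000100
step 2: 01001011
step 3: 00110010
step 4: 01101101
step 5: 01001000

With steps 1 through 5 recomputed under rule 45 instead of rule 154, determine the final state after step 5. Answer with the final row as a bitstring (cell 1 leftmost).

(re-executing steps 1..5 under rule 45; state before step 1: 11010110)
step 1: 10111101
step 2: 01100011
step 3: 11001010
step 4: 10001111
step 5: 00101000

00101000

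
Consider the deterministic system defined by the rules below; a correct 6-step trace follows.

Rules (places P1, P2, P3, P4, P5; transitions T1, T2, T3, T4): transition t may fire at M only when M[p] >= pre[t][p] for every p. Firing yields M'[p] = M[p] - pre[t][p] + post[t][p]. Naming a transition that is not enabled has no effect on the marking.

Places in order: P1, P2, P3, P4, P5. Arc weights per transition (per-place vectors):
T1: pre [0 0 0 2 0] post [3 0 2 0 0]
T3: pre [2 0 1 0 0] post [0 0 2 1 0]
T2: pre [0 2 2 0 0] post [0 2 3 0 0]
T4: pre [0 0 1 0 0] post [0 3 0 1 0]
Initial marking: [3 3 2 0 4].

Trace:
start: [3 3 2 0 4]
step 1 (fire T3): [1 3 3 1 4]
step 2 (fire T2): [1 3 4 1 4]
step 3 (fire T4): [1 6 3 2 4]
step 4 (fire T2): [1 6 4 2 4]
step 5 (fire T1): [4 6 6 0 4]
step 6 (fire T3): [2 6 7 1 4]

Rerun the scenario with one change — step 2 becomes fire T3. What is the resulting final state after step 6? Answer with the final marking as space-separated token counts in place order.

2 6 6 1 4

(re-executing from step 2 with the substitution; state before step 2: [1 3 3 1 4])
step 2 (fire T3): [1 3 3 1 4]
step 3 (fire T4): [1 6 2 2 4]
step 4 (fire T2): [1 6 3 2 4]
step 5 (fire T1): [4 6 5 0 4]
step 6 (fire T3): [2 6 6 1 4]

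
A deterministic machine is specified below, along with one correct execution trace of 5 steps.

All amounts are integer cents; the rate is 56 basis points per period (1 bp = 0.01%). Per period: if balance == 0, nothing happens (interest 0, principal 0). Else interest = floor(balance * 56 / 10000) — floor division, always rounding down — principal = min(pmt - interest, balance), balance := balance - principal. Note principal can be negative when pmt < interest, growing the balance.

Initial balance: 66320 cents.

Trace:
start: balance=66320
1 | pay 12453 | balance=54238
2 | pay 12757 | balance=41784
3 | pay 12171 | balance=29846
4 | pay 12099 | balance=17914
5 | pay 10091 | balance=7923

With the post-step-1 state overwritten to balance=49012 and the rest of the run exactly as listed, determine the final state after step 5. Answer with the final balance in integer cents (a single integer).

state after step 1 := balance=49012
2 | pay 12757 | balance=36529
3 | pay 12171 | balance=24562
4 | pay 12099 | balance=12600
5 | pay 10091 | balance=2579

2579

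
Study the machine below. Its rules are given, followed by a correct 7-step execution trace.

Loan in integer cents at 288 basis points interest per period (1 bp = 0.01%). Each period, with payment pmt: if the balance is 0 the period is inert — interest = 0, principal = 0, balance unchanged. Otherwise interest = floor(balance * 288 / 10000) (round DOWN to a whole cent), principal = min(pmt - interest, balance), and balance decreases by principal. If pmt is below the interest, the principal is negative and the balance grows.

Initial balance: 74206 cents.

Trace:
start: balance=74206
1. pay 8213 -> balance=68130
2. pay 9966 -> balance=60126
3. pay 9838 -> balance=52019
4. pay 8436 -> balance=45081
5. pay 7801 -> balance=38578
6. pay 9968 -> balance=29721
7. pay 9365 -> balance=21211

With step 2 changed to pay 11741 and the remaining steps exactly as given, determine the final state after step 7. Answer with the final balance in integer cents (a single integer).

(re-executing from step 2 with the substitution; state before step 2: balance=68130)
2. pay 11741 -> balance=58351
3. pay 9838 -> balance=50193
4. pay 8436 -> balance=43202
5. pay 7801 -> balance=36645
6. pay 9968 -> balance=27732
7. pay 9365 -> balance=19165

19165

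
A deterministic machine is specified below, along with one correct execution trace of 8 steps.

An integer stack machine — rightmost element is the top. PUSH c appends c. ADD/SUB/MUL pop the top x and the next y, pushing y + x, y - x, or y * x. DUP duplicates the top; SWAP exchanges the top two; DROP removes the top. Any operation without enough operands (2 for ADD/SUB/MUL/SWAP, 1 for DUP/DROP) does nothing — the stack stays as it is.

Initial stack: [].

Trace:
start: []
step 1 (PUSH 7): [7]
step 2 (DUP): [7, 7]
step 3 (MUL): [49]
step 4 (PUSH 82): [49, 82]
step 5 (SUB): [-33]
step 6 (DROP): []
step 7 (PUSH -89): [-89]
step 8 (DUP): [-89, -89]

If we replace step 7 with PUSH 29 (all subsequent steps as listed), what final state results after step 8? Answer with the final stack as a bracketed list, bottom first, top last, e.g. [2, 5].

(re-executing from step 7 with the substitution; state before step 7: [])
step 7 (PUSH 29): [29]
step 8 (DUP): [29, 29]

[29, 29]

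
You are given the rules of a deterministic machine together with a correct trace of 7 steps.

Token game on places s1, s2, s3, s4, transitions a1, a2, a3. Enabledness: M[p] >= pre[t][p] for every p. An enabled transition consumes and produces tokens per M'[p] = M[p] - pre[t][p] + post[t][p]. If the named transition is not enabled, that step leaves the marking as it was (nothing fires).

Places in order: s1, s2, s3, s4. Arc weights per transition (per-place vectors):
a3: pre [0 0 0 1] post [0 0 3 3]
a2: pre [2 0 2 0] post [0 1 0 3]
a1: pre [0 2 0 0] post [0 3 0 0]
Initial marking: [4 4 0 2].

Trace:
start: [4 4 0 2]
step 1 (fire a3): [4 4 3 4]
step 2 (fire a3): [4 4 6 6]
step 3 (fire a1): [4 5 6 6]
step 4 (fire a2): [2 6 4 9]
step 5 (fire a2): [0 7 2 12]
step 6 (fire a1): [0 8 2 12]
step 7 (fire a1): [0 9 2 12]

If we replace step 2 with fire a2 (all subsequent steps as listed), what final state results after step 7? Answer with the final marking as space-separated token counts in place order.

2 8 1 7

(re-executing from step 2 with the substitution; state before step 2: [4 4 3 4])
step 2 (fire a2): [2 5 1 7]
step 3 (fire a1): [2 6 1 7]
step 4 (fire a2): [2 6 1 7]
step 5 (fire a2): [2 6 1 7]
step 6 (fire a1): [2 7 1 7]
step 7 (fire a1): [2 8 1 7]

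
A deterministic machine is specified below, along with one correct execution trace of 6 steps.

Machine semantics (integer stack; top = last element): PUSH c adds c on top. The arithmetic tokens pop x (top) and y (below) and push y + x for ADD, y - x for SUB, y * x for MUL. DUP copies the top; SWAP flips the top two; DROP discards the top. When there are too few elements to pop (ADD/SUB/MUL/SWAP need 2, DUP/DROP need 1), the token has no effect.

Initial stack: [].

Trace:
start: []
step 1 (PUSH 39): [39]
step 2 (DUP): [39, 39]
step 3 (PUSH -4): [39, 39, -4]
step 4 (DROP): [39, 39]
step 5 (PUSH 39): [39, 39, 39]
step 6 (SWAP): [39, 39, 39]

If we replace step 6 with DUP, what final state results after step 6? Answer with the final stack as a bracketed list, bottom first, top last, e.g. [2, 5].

[39, 39, 39, 39]

(re-executing from step 6 with the substitution; state before step 6: [39, 39, 39])
step 6 (DUP): [39, 39, 39, 39]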